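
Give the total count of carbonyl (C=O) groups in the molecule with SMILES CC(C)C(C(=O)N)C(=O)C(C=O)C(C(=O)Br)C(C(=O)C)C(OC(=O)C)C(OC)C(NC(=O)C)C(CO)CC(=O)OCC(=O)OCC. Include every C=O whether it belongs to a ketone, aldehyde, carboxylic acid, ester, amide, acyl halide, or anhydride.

9

CH(CONH2): amide, 1 C=O (running total 1).
CO: ketone, 1 C=O (running total 2).
CH(CHO): aldehyde, 1 C=O (running total 3).
CH(COBr): acyl halide, 1 C=O (running total 4).
CH(COCH3): ketone, 1 C=O (running total 5).
CH(OCOCH3): ester, 1 C=O (running total 6).
CH(NHCOCH3): amide, 1 C=O (running total 7).
CH2COOCH2: ester, 1 C=O (running total 8).
COOCH2CH3: ester, 1 C=O (running total 9).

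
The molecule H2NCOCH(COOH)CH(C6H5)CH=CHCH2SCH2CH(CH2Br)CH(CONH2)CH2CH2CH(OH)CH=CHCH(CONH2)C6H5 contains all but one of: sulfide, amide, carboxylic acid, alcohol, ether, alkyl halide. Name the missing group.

alcohol: present (CH(OH) — –OH on an sp³ carbon → alcohol (secondary)).
amide: present (H2NCO — –C(=O)NH2: carbonyl C bonded to C and to N → amide (the N is not a separate amine)).
sulfide: present (CH2SCH2 — C–S–C linkage → sulfide (thioether)).
alkyl halide: present (CH(CH2Br) — pendant –CH2X: halogen on sp³ carbon → alkyl halide).
carboxylic acid: present (CH(COOH) — pendant –COOH: carbonyl C bonded to C and –OH → carboxylic acid).
ether: no segment matches this pattern.

ether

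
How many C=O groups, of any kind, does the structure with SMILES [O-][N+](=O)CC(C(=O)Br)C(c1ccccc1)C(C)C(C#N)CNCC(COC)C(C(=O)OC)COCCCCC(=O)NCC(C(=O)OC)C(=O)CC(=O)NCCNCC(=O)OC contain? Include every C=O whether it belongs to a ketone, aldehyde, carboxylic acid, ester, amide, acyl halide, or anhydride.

CH(COBr): acyl halide, 1 C=O (running total 1).
CH(COOCH3): ester, 1 C=O (running total 2).
CH2CONHCH2: amide, 1 C=O (running total 3).
CH(COOCH3): ester, 1 C=O (running total 4).
CO: ketone, 1 C=O (running total 5).
CH2CONHCH2: amide, 1 C=O (running total 6).
COOCH3: ester, 1 C=O (running total 7).

7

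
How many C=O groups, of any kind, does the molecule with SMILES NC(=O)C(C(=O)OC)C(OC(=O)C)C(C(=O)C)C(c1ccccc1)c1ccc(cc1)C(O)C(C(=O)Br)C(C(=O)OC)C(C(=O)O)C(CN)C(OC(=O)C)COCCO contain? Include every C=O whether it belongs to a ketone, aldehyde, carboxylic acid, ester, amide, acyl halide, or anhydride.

8

H2NCO: amide, 1 C=O (running total 1).
CH(COOCH3): ester, 1 C=O (running total 2).
CH(OCOCH3): ester, 1 C=O (running total 3).
CH(COCH3): ketone, 1 C=O (running total 4).
CH(COBr): acyl halide, 1 C=O (running total 5).
CH(COOCH3): ester, 1 C=O (running total 6).
CH(COOH): carboxylic acid, 1 C=O (running total 7).
CH(OCOCH3): ester, 1 C=O (running total 8).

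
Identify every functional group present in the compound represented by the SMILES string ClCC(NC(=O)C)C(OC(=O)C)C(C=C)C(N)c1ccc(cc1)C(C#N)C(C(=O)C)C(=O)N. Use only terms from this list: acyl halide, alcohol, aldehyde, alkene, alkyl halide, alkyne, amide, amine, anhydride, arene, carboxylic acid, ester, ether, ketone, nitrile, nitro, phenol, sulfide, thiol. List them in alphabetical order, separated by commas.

alkene, alkyl halide, amide, amine, arene, ester, ketone, nitrile

Reading the structure from left to right:
  ClCH2: halogen on an sp³ carbon → alkyl halide.
  CH(NHCOCH3): pendant –NHC(=O)CH3: N bonded to a carbonyl → amide (not amine).
  CH(OCOCH3): pendant –OC(=O)CH3: an acyloxy group → ester.
  CH(CH=CH2): pendant –CH=CH2: C=C double bond → alkene.
  CH(NH2): –NH2 on an sp³ carbon with no adjacent C=O → amine.
  C6H4: para-disubstituted benzene ring → arene.
  CH(CN): pendant –C≡N: nitrile.
  CH(COCH3): pendant –COCH3: carbonyl C bonded to two carbons → ketone.
  CONH2: –C(=O)NH2: carbonyl C bonded to C and to N → amide (the N is not a separate amine).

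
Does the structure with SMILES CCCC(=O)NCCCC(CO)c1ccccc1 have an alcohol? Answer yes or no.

–C(=O)–N– linkage → amide (the N is not an amine).
pendant –CH2OH on an sp³ backbone C → alcohol.
–C6H5 phenyl ring → arene.
The CH(CH2OH) segment supplies the alcohol: pendant –CH2OH on an sp³ backbone C → alcohol.

yes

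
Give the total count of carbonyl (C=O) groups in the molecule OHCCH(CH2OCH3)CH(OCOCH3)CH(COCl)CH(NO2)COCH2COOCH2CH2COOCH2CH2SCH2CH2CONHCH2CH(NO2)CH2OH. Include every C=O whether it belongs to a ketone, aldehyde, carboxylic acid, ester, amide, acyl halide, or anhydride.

OHC: aldehyde, 1 C=O (running total 1).
CH(OCOCH3): ester, 1 C=O (running total 2).
CH(COCl): acyl halide, 1 C=O (running total 3).
CO: ketone, 1 C=O (running total 4).
CH2COOCH2: ester, 1 C=O (running total 5).
CH2COOCH2: ester, 1 C=O (running total 6).
CH2CONHCH2: amide, 1 C=O (running total 7).

7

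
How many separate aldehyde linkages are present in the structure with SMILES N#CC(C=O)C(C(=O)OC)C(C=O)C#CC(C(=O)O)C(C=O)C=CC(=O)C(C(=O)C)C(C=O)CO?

N≡C–: carbon triple-bonded to nitrogen → nitrile.
pendant –CHO: carbonyl C bonded to C and H → aldehyde.
pendant –COOCH3: carbonyl C bonded to C and –OCH3 → ester.
pendant –CHO: carbonyl C bonded to C and H → aldehyde.
C≡C triple bond → alkyne.
pendant –COOH: carbonyl C bonded to C and –OH → carboxylic acid.
pendant –CHO: carbonyl C bonded to C and H → aldehyde.
C=C double bond → alkene.
–C(=O)– with carbon on both sides → ketone.
pendant –COCH3: carbonyl C bonded to two carbons → ketone.
pendant –CHO: carbonyl C bonded to C and H → aldehyde.
–OH on an sp³ carbon → alcohol.
Aldehyde appears at: CH(CHO), CH(CHO), CH(CHO), CH(CHO) → 4.

4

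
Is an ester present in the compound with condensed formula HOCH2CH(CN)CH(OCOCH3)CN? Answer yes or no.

yes

Reading the structure from left to right:
  HOCH2: HO– on an sp³ carbon → alcohol.
  CH(CN): pendant –C≡N: nitrile.
  CH(OCOCH3): pendant –OC(=O)CH3: an acyloxy group → ester.
  CN: –C≡N: carbon triple-bonded to nitrogen → nitrile.
The CH(OCOCH3) segment supplies the ester: pendant –OC(=O)CH3: an acyloxy group → ester.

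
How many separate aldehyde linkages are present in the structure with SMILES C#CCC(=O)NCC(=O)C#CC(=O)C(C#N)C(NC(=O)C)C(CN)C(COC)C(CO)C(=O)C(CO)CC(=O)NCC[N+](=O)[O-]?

C≡C triple bond → alkyne.
–C(=O)–N– linkage → amide (the N is not an amine).
–C(=O)– with carbon on both sides → ketone.
C≡C triple bond → alkyne.
–C(=O)– with carbon on both sides → ketone.
pendant –C≡N: nitrile.
pendant –NHC(=O)CH3: N bonded to a carbonyl → amide (not amine).
pendant –CH2NH2: N on sp³ C, no adjacent C=O → amine.
pendant –CH2OCH3: C–O–C linkage → ether.
pendant –CH2OH on an sp³ backbone C → alcohol.
–C(=O)– with carbon on both sides → ketone.
pendant –CH2OH on an sp³ backbone C → alcohol.
–C(=O)–N– linkage → amide (the N is not an amine).
–NO2 on carbon → nitro group.
No segment is a aldehyde: CO is ketone, not aldehyde; CO is ketone, not aldehyde; CO is ketone, not aldehyde. → 0.

0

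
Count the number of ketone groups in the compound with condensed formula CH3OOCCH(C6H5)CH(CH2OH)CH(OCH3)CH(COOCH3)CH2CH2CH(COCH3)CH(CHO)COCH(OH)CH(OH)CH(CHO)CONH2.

2

Working along the chain:
  CH3OOC: CH3O–C(=O)–: carbonyl C bonded to C and to –OCH3 → ester (not ketone + ether).
  CH(C6H5): pendant –C6H5: benzene ring → arene.
  CH(CH2OH): pendant –CH2OH on an sp³ backbone C → alcohol.
  CH(OCH3): pendant –OCH3: C–O–C with sp³ C, no adjacent C=O → ether.
  CH(COOCH3): pendant –COOCH3: carbonyl C bonded to C and –OCH3 → ester.
  CH(COCH3): pendant –COCH3: carbonyl C bonded to two carbons → ketone.
  CH(CHO): pendant –CHO: carbonyl C bonded to C and H → aldehyde.
  CO: –C(=O)– with carbon on both sides → ketone.
  CH(OH): –OH on an sp³ carbon → alcohol (secondary).
  CH(OH): –OH on an sp³ carbon → alcohol (secondary).
  CH(CHO): pendant –CHO: carbonyl C bonded to C and H → aldehyde.
  CONH2: –C(=O)NH2: carbonyl C bonded to C and to N → amide (the N is not a separate amine).
Ketone appears at: CH(COCH3), CO → 2.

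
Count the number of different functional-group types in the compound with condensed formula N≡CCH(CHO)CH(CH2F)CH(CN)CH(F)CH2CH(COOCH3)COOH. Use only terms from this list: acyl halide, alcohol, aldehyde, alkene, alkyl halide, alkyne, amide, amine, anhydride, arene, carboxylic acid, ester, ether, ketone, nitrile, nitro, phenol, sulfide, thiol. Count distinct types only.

5

Reading the structure from left to right:
  N≡C: N≡C–: carbon triple-bonded to nitrogen → nitrile.
  CH(CHO): pendant –CHO: carbonyl C bonded to C and H → aldehyde.
  CH(CH2F): pendant –CH2X: halogen on sp³ carbon → alkyl halide.
  CH(CN): pendant –C≡N: nitrile.
  CH(F): halogen on an sp³ carbon → alkyl halide.
  CH(COOCH3): pendant –COOCH3: carbonyl C bonded to C and –OCH3 → ester.
  COOH: –COOH: carbonyl C bonded to –OH and C → carboxylic acid (the –OH is not a separate alcohol).
Distinct types present: aldehyde, alkyl halide, carboxylic acid, ester, nitrile.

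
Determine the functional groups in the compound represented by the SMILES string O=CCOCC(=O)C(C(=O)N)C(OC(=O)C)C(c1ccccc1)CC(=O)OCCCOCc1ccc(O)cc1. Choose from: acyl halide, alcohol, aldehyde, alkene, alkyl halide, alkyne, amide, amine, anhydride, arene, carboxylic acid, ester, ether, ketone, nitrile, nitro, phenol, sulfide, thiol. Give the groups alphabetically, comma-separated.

aldehyde, amide, arene, ester, ether, ketone, phenol

terminal –CHO: carbonyl C bonded to H and C → aldehyde.
C–O–C with sp³ carbons on both sides and no adjacent C=O → ether.
–C(=O)– with carbon on both sides → ketone.
pendant –CONH2: carbonyl C bonded to C and N → amide.
pendant –OC(=O)CH3: an acyloxy group → ester.
pendant –C6H5: benzene ring → arene.
–C(=O)–O–C with C on the carbonyl side → ester.
C–O–C with sp³ carbons on both sides and no adjacent C=O → ether.
–OH attached directly to an aromatic ring → phenol (not alcohol); the ring itself is an arene.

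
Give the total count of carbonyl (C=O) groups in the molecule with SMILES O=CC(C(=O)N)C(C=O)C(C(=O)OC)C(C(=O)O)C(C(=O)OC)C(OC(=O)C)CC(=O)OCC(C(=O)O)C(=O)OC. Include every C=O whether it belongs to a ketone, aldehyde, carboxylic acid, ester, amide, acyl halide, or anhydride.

OHC: aldehyde, 1 C=O (running total 1).
CH(CONH2): amide, 1 C=O (running total 2).
CH(CHO): aldehyde, 1 C=O (running total 3).
CH(COOCH3): ester, 1 C=O (running total 4).
CH(COOH): carboxylic acid, 1 C=O (running total 5).
CH(COOCH3): ester, 1 C=O (running total 6).
CH(OCOCH3): ester, 1 C=O (running total 7).
CH2COOCH2: ester, 1 C=O (running total 8).
CH(COOH): carboxylic acid, 1 C=O (running total 9).
COOCH3: ester, 1 C=O (running total 10).

10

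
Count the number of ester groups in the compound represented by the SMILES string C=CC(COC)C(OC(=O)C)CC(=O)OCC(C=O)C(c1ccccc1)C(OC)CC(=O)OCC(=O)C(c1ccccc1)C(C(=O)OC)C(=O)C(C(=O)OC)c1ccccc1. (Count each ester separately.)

Working along the chain:
  CH2=CH: C=C double bond → alkene.
  CH(CH2OCH3): pendant –CH2OCH3: C–O–C linkage → ether.
  CH(OCOCH3): pendant –OC(=O)CH3: an acyloxy group → ester.
  CH2COOCH2: –C(=O)–O–C with C on the carbonyl side → ester.
  CH(CHO): pendant –CHO: carbonyl C bonded to C and H → aldehyde.
  CH(C6H5): pendant –C6H5: benzene ring → arene.
  CH(OCH3): pendant –OCH3: C–O–C with sp³ C, no adjacent C=O → ether.
  CH2COOCH2: –C(=O)–O–C with C on the carbonyl side → ester.
  CO: –C(=O)– with carbon on both sides → ketone.
  CH(C6H5): pendant –C6H5: benzene ring → arene.
  CH(COOCH3): pendant –COOCH3: carbonyl C bonded to C and –OCH3 → ester.
  CO: –C(=O)– with carbon on both sides → ketone.
  CH(COOCH3): pendant –COOCH3: carbonyl C bonded to C and –OCH3 → ester.
  C6H5: –C6H5 phenyl ring → arene.
Ester appears at: CH(OCOCH3), CH2COOCH2, CH2COOCH2, CH(COOCH3), CH(COOCH3) → 5.

5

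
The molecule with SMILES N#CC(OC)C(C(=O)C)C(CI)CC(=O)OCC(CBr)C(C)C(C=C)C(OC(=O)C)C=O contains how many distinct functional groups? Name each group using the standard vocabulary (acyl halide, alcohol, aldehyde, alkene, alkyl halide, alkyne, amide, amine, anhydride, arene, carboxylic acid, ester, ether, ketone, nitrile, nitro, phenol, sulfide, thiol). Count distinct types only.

Reading the structure from left to right:
  N≡C: N≡C–: carbon triple-bonded to nitrogen → nitrile.
  CH(OCH3): pendant –OCH3: C–O–C with sp³ C, no adjacent C=O → ether.
  CH(COCH3): pendant –COCH3: carbonyl C bonded to two carbons → ketone.
  CH(CH2I): pendant –CH2X: halogen on sp³ carbon → alkyl halide.
  CH2COOCH2: –C(=O)–O–C with C on the carbonyl side → ester.
  CH(CH2Br): pendant –CH2X: halogen on sp³ carbon → alkyl halide.
  CH(CH=CH2): pendant –CH=CH2: C=C double bond → alkene.
  CH(OCOCH3): pendant –OC(=O)CH3: an acyloxy group → ester.
  CHO: terminal –CHO: carbonyl C bonded to H and C → aldehyde.
Distinct types present: aldehyde, alkene, alkyl halide, ester, ether, ketone, nitrile.

7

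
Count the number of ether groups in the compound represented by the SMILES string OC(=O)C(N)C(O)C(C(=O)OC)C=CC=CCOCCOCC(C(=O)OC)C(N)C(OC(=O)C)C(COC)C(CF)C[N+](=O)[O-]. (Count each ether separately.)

Working along the chain:
  HOOC: –COOH: carbonyl C bonded to –OH and C → carboxylic acid (the –OH is not a separate alcohol).
  CH(NH2): –NH2 on an sp³ carbon with no adjacent C=O → amine.
  CH(OH): –OH on an sp³ carbon → alcohol (secondary).
  CH(COOCH3): pendant –COOCH3: carbonyl C bonded to C and –OCH3 → ester.
  CH=CH: C=C double bond → alkene.
  CH=CH: C=C double bond → alkene.
  CH2OCH2: C–O–C with sp³ carbons on both sides and no adjacent C=O → ether.
  CH2OCH2: C–O–C with sp³ carbons on both sides and no adjacent C=O → ether.
  CH(COOCH3): pendant –COOCH3: carbonyl C bonded to C and –OCH3 → ester.
  CH(NH2): –NH2 on an sp³ carbon with no adjacent C=O → amine.
  CH(OCOCH3): pendant –OC(=O)CH3: an acyloxy group → ester.
  CH(CH2OCH3): pendant –CH2OCH3: C–O–C linkage → ether.
  CH(CH2F): pendant –CH2X: halogen on sp³ carbon → alkyl halide.
  CH2NO2: –NO2 on carbon → nitro group.
Ether appears at: CH2OCH2, CH2OCH2, CH(CH2OCH3) → 3.

3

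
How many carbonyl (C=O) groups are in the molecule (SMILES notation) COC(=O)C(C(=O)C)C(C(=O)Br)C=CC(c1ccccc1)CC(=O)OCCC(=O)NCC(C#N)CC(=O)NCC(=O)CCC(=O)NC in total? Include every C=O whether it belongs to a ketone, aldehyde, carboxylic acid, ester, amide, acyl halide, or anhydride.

CH3OOC: ester, 1 C=O (running total 1).
CH(COCH3): ketone, 1 C=O (running total 2).
CH(COBr): acyl halide, 1 C=O (running total 3).
CH2COOCH2: ester, 1 C=O (running total 4).
CH2CONHCH2: amide, 1 C=O (running total 5).
CH2CONHCH2: amide, 1 C=O (running total 6).
CO: ketone, 1 C=O (running total 7).
CONHCH3: amide, 1 C=O (running total 8).

8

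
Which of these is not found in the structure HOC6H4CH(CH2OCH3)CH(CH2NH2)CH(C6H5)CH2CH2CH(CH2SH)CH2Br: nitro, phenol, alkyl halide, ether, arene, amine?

alkyl halide: present (CH2Br — halogen on an sp³ carbon → alkyl halide).
arene: present (HOC6H4 — –OH attached directly to an aromatic ring → phenol (not alcohol); the ring itself is an arene).
ether: present (CH(CH2OCH3) — pendant –CH2OCH3: C–O–C linkage → ether).
amine: present (CH(CH2NH2) — pendant –CH2NH2: N on sp³ C, no adjacent C=O → amine).
phenol: present (HOC6H4 — –OH attached directly to an aromatic ring → phenol (not alcohol); the ring itself is an arene).
nitro: no segment matches this pattern.

nitro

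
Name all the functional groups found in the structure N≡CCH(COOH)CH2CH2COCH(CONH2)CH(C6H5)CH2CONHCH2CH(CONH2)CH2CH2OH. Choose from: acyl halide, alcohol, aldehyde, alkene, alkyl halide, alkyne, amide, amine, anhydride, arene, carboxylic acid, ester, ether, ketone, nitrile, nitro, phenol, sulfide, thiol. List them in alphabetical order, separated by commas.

alcohol, amide, arene, carboxylic acid, ketone, nitrile

Taking each segment in turn:
  N≡C: N≡C–: carbon triple-bonded to nitrogen → nitrile.
  CH(COOH): pendant –COOH: carbonyl C bonded to C and –OH → carboxylic acid.
  CO: –C(=O)– with carbon on both sides → ketone.
  CH(CONH2): pendant –CONH2: carbonyl C bonded to C and N → amide.
  CH(C6H5): pendant –C6H5: benzene ring → arene.
  CH2CONHCH2: –C(=O)–N– linkage → amide (the N is not an amine).
  CH(CONH2): pendant –CONH2: carbonyl C bonded to C and N → amide.
  CH2OH: –OH on an sp³ carbon → alcohol.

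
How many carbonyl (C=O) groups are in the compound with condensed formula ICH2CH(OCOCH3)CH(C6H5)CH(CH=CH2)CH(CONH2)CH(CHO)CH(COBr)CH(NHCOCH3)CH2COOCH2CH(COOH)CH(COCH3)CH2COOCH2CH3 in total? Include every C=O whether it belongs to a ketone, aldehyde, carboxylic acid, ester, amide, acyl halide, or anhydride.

9

CH(OCOCH3): ester, 1 C=O (running total 1).
CH(CONH2): amide, 1 C=O (running total 2).
CH(CHO): aldehyde, 1 C=O (running total 3).
CH(COBr): acyl halide, 1 C=O (running total 4).
CH(NHCOCH3): amide, 1 C=O (running total 5).
CH2COOCH2: ester, 1 C=O (running total 6).
CH(COOH): carboxylic acid, 1 C=O (running total 7).
CH(COCH3): ketone, 1 C=O (running total 8).
COOCH2CH3: ester, 1 C=O (running total 9).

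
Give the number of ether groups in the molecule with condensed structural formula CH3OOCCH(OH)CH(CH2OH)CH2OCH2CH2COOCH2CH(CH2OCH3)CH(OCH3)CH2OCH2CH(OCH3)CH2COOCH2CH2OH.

Reading the structure from left to right:
  CH3OOC: CH3O–C(=O)–: carbonyl C bonded to C and to –OCH3 → ester (not ketone + ether).
  CH(OH): –OH on an sp³ carbon → alcohol (secondary).
  CH(CH2OH): pendant –CH2OH on an sp³ backbone C → alcohol.
  CH2OCH2: C–O–C with sp³ carbons on both sides and no adjacent C=O → ether.
  CH2COOCH2: –C(=O)–O–C with C on the carbonyl side → ester.
  CH(CH2OCH3): pendant –CH2OCH3: C–O–C linkage → ether.
  CH(OCH3): pendant –OCH3: C–O–C with sp³ C, no adjacent C=O → ether.
  CH2OCH2: C–O–C with sp³ carbons on both sides and no adjacent C=O → ether.
  CH(OCH3): pendant –OCH3: C–O–C with sp³ C, no adjacent C=O → ether.
  CH2COOCH2: –C(=O)–O–C with C on the carbonyl side → ester.
  CH2OH: –OH on an sp³ carbon → alcohol.
Ether appears at: CH2OCH2, CH(CH2OCH3), CH(OCH3), CH2OCH2, CH(OCH3) → 5.

5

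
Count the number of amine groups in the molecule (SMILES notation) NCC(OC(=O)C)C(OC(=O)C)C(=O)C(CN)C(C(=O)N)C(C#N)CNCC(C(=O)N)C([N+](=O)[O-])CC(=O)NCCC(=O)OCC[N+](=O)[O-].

3

–NH2 on an sp³ carbon with no adjacent C=O → amine.
pendant –OC(=O)CH3: an acyloxy group → ester.
pendant –OC(=O)CH3: an acyloxy group → ester.
–C(=O)– with carbon on both sides → ketone.
pendant –CH2NH2: N on sp³ C, no adjacent C=O → amine.
pendant –CONH2: carbonyl C bonded to C and N → amide.
pendant –C≡N: nitrile.
C–N–C with sp³ carbons and no adjacent C=O → amine (secondary).
pendant –CONH2: carbonyl C bonded to C and N → amide.
–NO2 on an sp³ carbon → nitro (the N=O is not a carbonyl).
–C(=O)–N– linkage → amide (the N is not an amine).
–C(=O)–O–C with C on the carbonyl side → ester.
–NO2 on carbon → nitro group.
Amine appears at: H2NCH2, CH(CH2NH2), CH2NHCH2 → 3.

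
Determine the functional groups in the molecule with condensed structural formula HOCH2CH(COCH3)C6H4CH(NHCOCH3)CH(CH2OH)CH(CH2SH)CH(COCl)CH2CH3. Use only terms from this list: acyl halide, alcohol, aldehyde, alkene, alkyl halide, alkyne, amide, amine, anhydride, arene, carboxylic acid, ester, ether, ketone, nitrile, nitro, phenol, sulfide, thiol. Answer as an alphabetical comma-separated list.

Working along the chain:
  HOCH2: HO– on an sp³ carbon → alcohol.
  CH(COCH3): pendant –COCH3: carbonyl C bonded to two carbons → ketone.
  C6H4: para-disubstituted benzene ring → arene.
  CH(NHCOCH3): pendant –NHC(=O)CH3: N bonded to a carbonyl → amide (not amine).
  CH(CH2OH): pendant –CH2OH on an sp³ backbone C → alcohol.
  CH(CH2SH): pendant –CH2SH → thiol.
  CH(COCl): pendant –C(=O)X: carbonyl C bonded to C and halogen → acyl halide.

acyl halide, alcohol, amide, arene, ketone, thiol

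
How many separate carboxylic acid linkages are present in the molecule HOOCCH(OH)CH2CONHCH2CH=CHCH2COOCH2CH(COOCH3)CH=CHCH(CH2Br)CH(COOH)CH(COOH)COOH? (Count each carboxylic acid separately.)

4

Reading the structure from left to right:
  HOOC: –COOH: carbonyl C bonded to –OH and C → carboxylic acid (the –OH is not a separate alcohol).
  CH(OH): –OH on an sp³ carbon → alcohol (secondary).
  CH2CONHCH2: –C(=O)–N– linkage → amide (the N is not an amine).
  CH=CH: C=C double bond → alkene.
  CH2COOCH2: –C(=O)–O–C with C on the carbonyl side → ester.
  CH(COOCH3): pendant –COOCH3: carbonyl C bonded to C and –OCH3 → ester.
  CH=CH: C=C double bond → alkene.
  CH(CH2Br): pendant –CH2X: halogen on sp³ carbon → alkyl halide.
  CH(COOH): pendant –COOH: carbonyl C bonded to C and –OH → carboxylic acid.
  CH(COOH): pendant –COOH: carbonyl C bonded to C and –OH → carboxylic acid.
  COOH: –COOH: carbonyl C bonded to –OH and C → carboxylic acid (the –OH is not a separate alcohol).
Carboxylic acid appears at: HOOC, CH(COOH), CH(COOH), COOH → 4.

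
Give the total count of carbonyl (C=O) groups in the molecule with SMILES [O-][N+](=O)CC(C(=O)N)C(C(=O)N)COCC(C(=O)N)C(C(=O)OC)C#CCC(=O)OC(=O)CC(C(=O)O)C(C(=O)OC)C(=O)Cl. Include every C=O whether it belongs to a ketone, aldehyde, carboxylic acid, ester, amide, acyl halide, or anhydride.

CH(CONH2): amide, 1 C=O (running total 1).
CH(CONH2): amide, 1 C=O (running total 2).
CH(CONH2): amide, 1 C=O (running total 3).
CH(COOCH3): ester, 1 C=O (running total 4).
CH2CO-O-COCH2: anhydride, 2 C=O (running total 6).
CH(COOH): carboxylic acid, 1 C=O (running total 7).
CH(COOCH3): ester, 1 C=O (running total 8).
COCl: acyl halide, 1 C=O (running total 9).

9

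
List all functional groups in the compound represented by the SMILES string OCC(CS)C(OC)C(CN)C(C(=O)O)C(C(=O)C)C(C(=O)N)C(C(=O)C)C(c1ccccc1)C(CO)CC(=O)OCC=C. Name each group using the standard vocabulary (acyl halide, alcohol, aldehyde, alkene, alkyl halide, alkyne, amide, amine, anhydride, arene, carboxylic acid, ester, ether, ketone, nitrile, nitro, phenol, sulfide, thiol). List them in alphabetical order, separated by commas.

Working along the chain:
  HOCH2: HO– on an sp³ carbon → alcohol.
  CH(CH2SH): pendant –CH2SH → thiol.
  CH(OCH3): pendant –OCH3: C–O–C with sp³ C, no adjacent C=O → ether.
  CH(CH2NH2): pendant –CH2NH2: N on sp³ C, no adjacent C=O → amine.
  CH(COOH): pendant –COOH: carbonyl C bonded to C and –OH → carboxylic acid.
  CH(COCH3): pendant –COCH3: carbonyl C bonded to two carbons → ketone.
  CH(CONH2): pendant –CONH2: carbonyl C bonded to C and N → amide.
  CH(COCH3): pendant –COCH3: carbonyl C bonded to two carbons → ketone.
  CH(C6H5): pendant –C6H5: benzene ring → arene.
  CH(CH2OH): pendant –CH2OH on an sp³ backbone C → alcohol.
  CH2COOCH2: –C(=O)–O–C with C on the carbonyl side → ester.
  CH=CH2: C=C double bond → alkene.

alcohol, alkene, amide, amine, arene, carboxylic acid, ester, ether, ketone, thiol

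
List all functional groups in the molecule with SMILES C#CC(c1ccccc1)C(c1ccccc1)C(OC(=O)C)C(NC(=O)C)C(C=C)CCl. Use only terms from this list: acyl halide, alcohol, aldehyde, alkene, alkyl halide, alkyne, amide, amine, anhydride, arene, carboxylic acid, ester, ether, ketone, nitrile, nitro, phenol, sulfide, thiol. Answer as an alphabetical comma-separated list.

C≡C triple bond → alkyne.
pendant –C6H5: benzene ring → arene.
pendant –C6H5: benzene ring → arene.
pendant –OC(=O)CH3: an acyloxy group → ester.
pendant –NHC(=O)CH3: N bonded to a carbonyl → amide (not amine).
pendant –CH=CH2: C=C double bond → alkene.
halogen on an sp³ carbon → alkyl halide.

alkene, alkyl halide, alkyne, amide, arene, ester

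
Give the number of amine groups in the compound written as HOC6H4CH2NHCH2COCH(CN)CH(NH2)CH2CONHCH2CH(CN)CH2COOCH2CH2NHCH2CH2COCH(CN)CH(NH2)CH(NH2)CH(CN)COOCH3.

Reading the structure from left to right:
  HOC6H4: –OH attached directly to an aromatic ring → phenol (not alcohol); the ring itself is an arene.
  CH2NHCH2: C–N–C with sp³ carbons and no adjacent C=O → amine (secondary).
  CO: –C(=O)– with carbon on both sides → ketone.
  CH(CN): pendant –C≡N: nitrile.
  CH(NH2): –NH2 on an sp³ carbon with no adjacent C=O → amine.
  CH2CONHCH2: –C(=O)–N– linkage → amide (the N is not an amine).
  CH(CN): pendant –C≡N: nitrile.
  CH2COOCH2: –C(=O)–O–C with C on the carbonyl side → ester.
  CH2NHCH2: C–N–C with sp³ carbons and no adjacent C=O → amine (secondary).
  CO: –C(=O)– with carbon on both sides → ketone.
  CH(CN): pendant –C≡N: nitrile.
  CH(NH2): –NH2 on an sp³ carbon with no adjacent C=O → amine.
  CH(NH2): –NH2 on an sp³ carbon with no adjacent C=O → amine.
  CH(CN): pendant –C≡N: nitrile.
  COOCH3: –C(=O)OCH3: carbonyl C bonded to C and to –OCH3 → ester (not ketone + ether).
Amine appears at: CH2NHCH2, CH(NH2), CH2NHCH2, CH(NH2), CH(NH2) → 5.

5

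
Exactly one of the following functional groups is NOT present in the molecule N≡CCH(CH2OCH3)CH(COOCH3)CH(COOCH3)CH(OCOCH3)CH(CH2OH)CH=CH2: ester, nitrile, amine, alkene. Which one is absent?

nitrile: present (N≡C — N≡C–: carbon triple-bonded to nitrogen → nitrile).
ester: present (CH(COOCH3) — pendant –COOCH3: carbonyl C bonded to C and –OCH3 → ester).
alkene: present (CH=CH2 — C=C double bond → alkene).
amine: no segment matches this pattern.

amine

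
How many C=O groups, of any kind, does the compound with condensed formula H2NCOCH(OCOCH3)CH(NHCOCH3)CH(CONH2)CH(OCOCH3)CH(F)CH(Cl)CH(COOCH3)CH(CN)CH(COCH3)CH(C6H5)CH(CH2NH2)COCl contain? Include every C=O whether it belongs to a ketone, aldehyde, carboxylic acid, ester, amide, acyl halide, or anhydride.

H2NCO: amide, 1 C=O (running total 1).
CH(OCOCH3): ester, 1 C=O (running total 2).
CH(NHCOCH3): amide, 1 C=O (running total 3).
CH(CONH2): amide, 1 C=O (running total 4).
CH(OCOCH3): ester, 1 C=O (running total 5).
CH(COOCH3): ester, 1 C=O (running total 6).
CH(COCH3): ketone, 1 C=O (running total 7).
COCl: acyl halide, 1 C=O (running total 8).

8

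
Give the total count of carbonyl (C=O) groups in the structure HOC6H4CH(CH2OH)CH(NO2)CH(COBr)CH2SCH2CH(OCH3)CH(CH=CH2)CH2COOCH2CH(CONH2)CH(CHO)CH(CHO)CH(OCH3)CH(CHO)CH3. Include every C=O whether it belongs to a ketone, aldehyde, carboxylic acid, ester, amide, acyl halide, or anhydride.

6

CH(COBr): acyl halide, 1 C=O (running total 1).
CH2COOCH2: ester, 1 C=O (running total 2).
CH(CONH2): amide, 1 C=O (running total 3).
CH(CHO): aldehyde, 1 C=O (running total 4).
CH(CHO): aldehyde, 1 C=O (running total 5).
CH(CHO): aldehyde, 1 C=O (running total 6).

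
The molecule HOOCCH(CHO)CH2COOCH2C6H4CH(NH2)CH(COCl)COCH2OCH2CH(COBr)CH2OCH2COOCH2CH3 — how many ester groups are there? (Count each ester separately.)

2

Working along the chain:
  HOOC: –COOH: carbonyl C bonded to –OH and C → carboxylic acid (the –OH is not a separate alcohol).
  CH(CHO): pendant –CHO: carbonyl C bonded to C and H → aldehyde.
  CH2COOCH2: –C(=O)–O–C with C on the carbonyl side → ester.
  C6H4: para-disubstituted benzene ring → arene.
  CH(NH2): –NH2 on an sp³ carbon with no adjacent C=O → amine.
  CH(COCl): pendant –C(=O)X: carbonyl C bonded to C and halogen → acyl halide.
  CO: –C(=O)– with carbon on both sides → ketone.
  CH2OCH2: C–O–C with sp³ carbons on both sides and no adjacent C=O → ether.
  CH(COBr): pendant –C(=O)X: carbonyl C bonded to C and halogen → acyl halide.
  CH2OCH2: C–O–C with sp³ carbons on both sides and no adjacent C=O → ether.
  COOCH2CH3: –C(=O)OCH2CH3: carbonyl C bonded to C and to –OEt → ester.
Ester appears at: CH2COOCH2, COOCH2CH3 → 2.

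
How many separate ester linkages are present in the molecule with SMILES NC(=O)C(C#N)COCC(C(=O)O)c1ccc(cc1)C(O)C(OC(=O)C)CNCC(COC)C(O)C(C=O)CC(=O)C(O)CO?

Reading the structure from left to right:
  H2NCO: –C(=O)NH2: carbonyl C bonded to C and to N → amide (the N is not a separate amine).
  CH(CN): pendant –C≡N: nitrile.
  CH2OCH2: C–O–C with sp³ carbons on both sides and no adjacent C=O → ether.
  CH(COOH): pendant –COOH: carbonyl C bonded to C and –OH → carboxylic acid.
  C6H4: para-disubstituted benzene ring → arene.
  CH(OH): –OH on an sp³ carbon → alcohol (secondary).
  CH(OCOCH3): pendant –OC(=O)CH3: an acyloxy group → ester.
  CH2NHCH2: C–N–C with sp³ carbons and no adjacent C=O → amine (secondary).
  CH(CH2OCH3): pendant –CH2OCH3: C–O–C linkage → ether.
  CH(OH): –OH on an sp³ carbon → alcohol (secondary).
  CH(CHO): pendant –CHO: carbonyl C bonded to C and H → aldehyde.
  CO: –C(=O)– with carbon on both sides → ketone.
  CH(OH): –OH on an sp³ carbon → alcohol (secondary).
  CH2OH: –OH on an sp³ carbon → alcohol.
Ester appears at: CH(OCOCH3) → 1.

1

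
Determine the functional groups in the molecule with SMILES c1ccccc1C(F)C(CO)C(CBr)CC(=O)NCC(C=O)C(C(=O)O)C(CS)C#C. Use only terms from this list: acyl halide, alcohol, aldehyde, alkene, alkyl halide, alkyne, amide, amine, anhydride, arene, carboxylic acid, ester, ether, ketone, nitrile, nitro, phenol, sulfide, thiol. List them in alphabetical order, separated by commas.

alcohol, aldehyde, alkyl halide, alkyne, amide, arene, carboxylic acid, thiol

Working along the chain:
  C6H5: C6H5– phenyl ring → arene.
  CH(F): halogen on an sp³ carbon → alkyl halide.
  CH(CH2OH): pendant –CH2OH on an sp³ backbone C → alcohol.
  CH(CH2Br): pendant –CH2X: halogen on sp³ carbon → alkyl halide.
  CH2CONHCH2: –C(=O)–N– linkage → amide (the N is not an amine).
  CH(CHO): pendant –CHO: carbonyl C bonded to C and H → aldehyde.
  CH(COOH): pendant –COOH: carbonyl C bonded to C and –OH → carboxylic acid.
  CH(CH2SH): pendant –CH2SH → thiol.
  C≡CH: C≡C triple bond → alkyne.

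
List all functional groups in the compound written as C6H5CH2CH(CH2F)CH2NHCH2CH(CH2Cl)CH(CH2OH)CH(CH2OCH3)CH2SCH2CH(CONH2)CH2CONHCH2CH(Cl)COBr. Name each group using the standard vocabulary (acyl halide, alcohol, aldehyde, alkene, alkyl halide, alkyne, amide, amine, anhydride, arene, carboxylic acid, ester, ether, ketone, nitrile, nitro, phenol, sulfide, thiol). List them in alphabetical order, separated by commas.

acyl halide, alcohol, alkyl halide, amide, amine, arene, ether, sulfide

Working along the chain:
  C6H5: C6H5– phenyl ring → arene.
  CH(CH2F): pendant –CH2X: halogen on sp³ carbon → alkyl halide.
  CH2NHCH2: C–N–C with sp³ carbons and no adjacent C=O → amine (secondary).
  CH(CH2Cl): pendant –CH2X: halogen on sp³ carbon → alkyl halide.
  CH(CH2OH): pendant –CH2OH on an sp³ backbone C → alcohol.
  CH(CH2OCH3): pendant –CH2OCH3: C–O–C linkage → ether.
  CH2SCH2: C–S–C linkage → sulfide (thioether).
  CH(CONH2): pendant –CONH2: carbonyl C bonded to C and N → amide.
  CH2CONHCH2: –C(=O)–N– linkage → amide (the N is not an amine).
  CH(Cl): halogen on an sp³ carbon → alkyl halide.
  COBr: –C(=O)Br: carbonyl C bonded to C and to a halogen → acyl halide (not alkyl halide).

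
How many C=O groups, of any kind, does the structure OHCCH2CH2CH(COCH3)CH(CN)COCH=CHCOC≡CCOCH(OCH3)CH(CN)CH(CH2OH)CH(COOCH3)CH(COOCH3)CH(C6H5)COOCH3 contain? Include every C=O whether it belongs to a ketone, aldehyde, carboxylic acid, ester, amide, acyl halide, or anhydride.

OHC: aldehyde, 1 C=O (running total 1).
CH(COCH3): ketone, 1 C=O (running total 2).
CO: ketone, 1 C=O (running total 3).
CO: ketone, 1 C=O (running total 4).
CO: ketone, 1 C=O (running total 5).
CH(COOCH3): ester, 1 C=O (running total 6).
CH(COOCH3): ester, 1 C=O (running total 7).
COOCH3: ester, 1 C=O (running total 8).

8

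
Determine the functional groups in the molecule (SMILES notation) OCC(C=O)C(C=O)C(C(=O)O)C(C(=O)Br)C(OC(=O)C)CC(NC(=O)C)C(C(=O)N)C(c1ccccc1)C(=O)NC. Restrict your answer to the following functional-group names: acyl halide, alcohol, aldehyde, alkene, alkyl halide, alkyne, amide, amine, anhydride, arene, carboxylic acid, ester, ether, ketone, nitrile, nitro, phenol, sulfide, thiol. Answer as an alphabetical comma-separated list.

Working along the chain:
  HOCH2: HO– on an sp³ carbon → alcohol.
  CH(CHO): pendant –CHO: carbonyl C bonded to C and H → aldehyde.
  CH(CHO): pendant –CHO: carbonyl C bonded to C and H → aldehyde.
  CH(COOH): pendant –COOH: carbonyl C bonded to C and –OH → carboxylic acid.
  CH(COBr): pendant –C(=O)X: carbonyl C bonded to C and halogen → acyl halide.
  CH(OCOCH3): pendant –OC(=O)CH3: an acyloxy group → ester.
  CH(NHCOCH3): pendant –NHC(=O)CH3: N bonded to a carbonyl → amide (not amine).
  CH(CONH2): pendant –CONH2: carbonyl C bonded to C and N → amide.
  CH(C6H5): pendant –C6H5: benzene ring → arene.
  CONHCH3: –C(=O)NHCH3: carbonyl C bonded to C and to N → amide (the N is not an amine).

acyl halide, alcohol, aldehyde, amide, arene, carboxylic acid, ester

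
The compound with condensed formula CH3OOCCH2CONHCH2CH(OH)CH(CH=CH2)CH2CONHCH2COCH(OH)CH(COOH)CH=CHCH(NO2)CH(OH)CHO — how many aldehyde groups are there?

CH3O–C(=O)–: carbonyl C bonded to C and to –OCH3 → ester (not ketone + ether).
–C(=O)–N– linkage → amide (the N is not an amine).
–OH on an sp³ carbon → alcohol (secondary).
pendant –CH=CH2: C=C double bond → alkene.
–C(=O)–N– linkage → amide (the N is not an amine).
–C(=O)– with carbon on both sides → ketone.
–OH on an sp³ carbon → alcohol (secondary).
pendant –COOH: carbonyl C bonded to C and –OH → carboxylic acid.
C=C double bond → alkene.
–NO2 on an sp³ carbon → nitro (the N=O is not a carbonyl).
–OH on an sp³ carbon → alcohol (secondary).
terminal –CHO: carbonyl C bonded to H and C → aldehyde.
Aldehyde appears at: CHO → 1.

1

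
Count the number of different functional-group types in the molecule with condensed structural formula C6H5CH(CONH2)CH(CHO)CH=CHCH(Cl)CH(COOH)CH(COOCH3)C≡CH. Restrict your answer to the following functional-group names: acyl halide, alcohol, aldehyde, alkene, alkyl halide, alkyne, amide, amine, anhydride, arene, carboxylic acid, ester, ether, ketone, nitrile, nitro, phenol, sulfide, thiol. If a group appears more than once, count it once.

8

C6H5– phenyl ring → arene.
pendant –CONH2: carbonyl C bonded to C and N → amide.
pendant –CHO: carbonyl C bonded to C and H → aldehyde.
C=C double bond → alkene.
halogen on an sp³ carbon → alkyl halide.
pendant –COOH: carbonyl C bonded to C and –OH → carboxylic acid.
pendant –COOCH3: carbonyl C bonded to C and –OCH3 → ester.
C≡C triple bond → alkyne.
Distinct types present: aldehyde, alkene, alkyl halide, alkyne, amide, arene, carboxylic acid, ester.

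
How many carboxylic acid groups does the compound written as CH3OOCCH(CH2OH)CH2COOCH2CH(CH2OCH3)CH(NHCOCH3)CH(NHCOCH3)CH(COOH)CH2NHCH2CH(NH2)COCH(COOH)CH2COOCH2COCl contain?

2

CH3O–C(=O)–: carbonyl C bonded to C and to –OCH3 → ester (not ketone + ether).
pendant –CH2OH on an sp³ backbone C → alcohol.
–C(=O)–O–C with C on the carbonyl side → ester.
pendant –CH2OCH3: C–O–C linkage → ether.
pendant –NHC(=O)CH3: N bonded to a carbonyl → amide (not amine).
pendant –NHC(=O)CH3: N bonded to a carbonyl → amide (not amine).
pendant –COOH: carbonyl C bonded to C and –OH → carboxylic acid.
C–N–C with sp³ carbons and no adjacent C=O → amine (secondary).
–NH2 on an sp³ carbon with no adjacent C=O → amine.
–C(=O)– with carbon on both sides → ketone.
pendant –COOH: carbonyl C bonded to C and –OH → carboxylic acid.
–C(=O)–O–C with C on the carbonyl side → ester.
–C(=O)Cl: carbonyl C bonded to C and to a halogen → acyl halide (not alkyl halide).
Carboxylic acid appears at: CH(COOH), CH(COOH) → 2.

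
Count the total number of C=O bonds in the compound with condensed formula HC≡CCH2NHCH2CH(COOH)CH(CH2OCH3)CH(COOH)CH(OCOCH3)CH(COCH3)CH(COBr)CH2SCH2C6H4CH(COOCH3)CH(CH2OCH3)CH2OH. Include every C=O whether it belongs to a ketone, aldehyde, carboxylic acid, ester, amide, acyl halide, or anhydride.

6

CH(COOH): carboxylic acid, 1 C=O (running total 1).
CH(COOH): carboxylic acid, 1 C=O (running total 2).
CH(OCOCH3): ester, 1 C=O (running total 3).
CH(COCH3): ketone, 1 C=O (running total 4).
CH(COBr): acyl halide, 1 C=O (running total 5).
CH(COOCH3): ester, 1 C=O (running total 6).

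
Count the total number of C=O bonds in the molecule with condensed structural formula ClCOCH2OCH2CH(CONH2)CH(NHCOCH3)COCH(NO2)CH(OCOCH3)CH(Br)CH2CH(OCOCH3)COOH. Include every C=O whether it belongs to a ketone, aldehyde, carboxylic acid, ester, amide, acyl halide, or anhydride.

7

ClCO: acyl halide, 1 C=O (running total 1).
CH(CONH2): amide, 1 C=O (running total 2).
CH(NHCOCH3): amide, 1 C=O (running total 3).
CO: ketone, 1 C=O (running total 4).
CH(OCOCH3): ester, 1 C=O (running total 5).
CH(OCOCH3): ester, 1 C=O (running total 6).
COOH: carboxylic acid, 1 C=O (running total 7).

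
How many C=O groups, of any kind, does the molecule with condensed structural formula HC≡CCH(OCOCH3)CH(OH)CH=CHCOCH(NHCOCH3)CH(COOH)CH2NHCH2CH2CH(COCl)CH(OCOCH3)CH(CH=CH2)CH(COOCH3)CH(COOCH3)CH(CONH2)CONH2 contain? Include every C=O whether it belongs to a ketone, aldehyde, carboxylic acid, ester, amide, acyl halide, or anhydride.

CH(OCOCH3): ester, 1 C=O (running total 1).
CO: ketone, 1 C=O (running total 2).
CH(NHCOCH3): amide, 1 C=O (running total 3).
CH(COOH): carboxylic acid, 1 C=O (running total 4).
CH(COCl): acyl halide, 1 C=O (running total 5).
CH(OCOCH3): ester, 1 C=O (running total 6).
CH(COOCH3): ester, 1 C=O (running total 7).
CH(COOCH3): ester, 1 C=O (running total 8).
CH(CONH2): amide, 1 C=O (running total 9).
CONH2: amide, 1 C=O (running total 10).

10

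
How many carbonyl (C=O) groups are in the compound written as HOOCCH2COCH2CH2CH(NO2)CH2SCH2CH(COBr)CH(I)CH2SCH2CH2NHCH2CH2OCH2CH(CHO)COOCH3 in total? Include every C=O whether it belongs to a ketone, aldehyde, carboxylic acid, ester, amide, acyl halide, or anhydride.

HOOC: carboxylic acid, 1 C=O (running total 1).
CO: ketone, 1 C=O (running total 2).
CH(COBr): acyl halide, 1 C=O (running total 3).
CH(CHO): aldehyde, 1 C=O (running total 4).
COOCH3: ester, 1 C=O (running total 5).

5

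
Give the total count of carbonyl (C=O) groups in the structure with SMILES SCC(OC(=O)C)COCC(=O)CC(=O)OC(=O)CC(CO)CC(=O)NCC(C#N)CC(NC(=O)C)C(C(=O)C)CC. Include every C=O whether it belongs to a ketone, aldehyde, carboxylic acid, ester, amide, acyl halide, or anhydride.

7

CH(OCOCH3): ester, 1 C=O (running total 1).
CO: ketone, 1 C=O (running total 2).
CH2CO-O-COCH2: anhydride, 2 C=O (running total 4).
CH2CONHCH2: amide, 1 C=O (running total 5).
CH(NHCOCH3): amide, 1 C=O (running total 6).
CH(COCH3): ketone, 1 C=O (running total 7).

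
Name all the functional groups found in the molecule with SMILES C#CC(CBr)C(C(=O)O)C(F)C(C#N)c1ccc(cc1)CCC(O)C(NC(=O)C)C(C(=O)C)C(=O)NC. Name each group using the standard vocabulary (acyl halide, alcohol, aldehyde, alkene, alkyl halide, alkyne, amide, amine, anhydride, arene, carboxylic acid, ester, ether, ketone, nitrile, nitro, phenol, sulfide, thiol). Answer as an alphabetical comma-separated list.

alcohol, alkyl halide, alkyne, amide, arene, carboxylic acid, ketone, nitrile

Reading the structure from left to right:
  HC≡C: C≡C triple bond → alkyne.
  CH(CH2Br): pendant –CH2X: halogen on sp³ carbon → alkyl halide.
  CH(COOH): pendant –COOH: carbonyl C bonded to C and –OH → carboxylic acid.
  CH(F): halogen on an sp³ carbon → alkyl halide.
  CH(CN): pendant –C≡N: nitrile.
  C6H4: para-disubstituted benzene ring → arene.
  CH(OH): –OH on an sp³ carbon → alcohol (secondary).
  CH(NHCOCH3): pendant –NHC(=O)CH3: N bonded to a carbonyl → amide (not amine).
  CH(COCH3): pendant –COCH3: carbonyl C bonded to two carbons → ketone.
  CONHCH3: –C(=O)NHCH3: carbonyl C bonded to C and to N → amide (the N is not an amine).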